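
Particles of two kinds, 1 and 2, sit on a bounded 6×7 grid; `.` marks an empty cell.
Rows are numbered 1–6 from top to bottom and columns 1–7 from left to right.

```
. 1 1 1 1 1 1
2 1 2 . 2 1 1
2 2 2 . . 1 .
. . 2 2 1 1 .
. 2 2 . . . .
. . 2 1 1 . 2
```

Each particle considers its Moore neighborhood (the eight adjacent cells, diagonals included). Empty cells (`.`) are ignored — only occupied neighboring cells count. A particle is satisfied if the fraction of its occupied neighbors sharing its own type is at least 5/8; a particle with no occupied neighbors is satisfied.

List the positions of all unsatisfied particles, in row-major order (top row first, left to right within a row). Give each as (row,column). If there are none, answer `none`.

(1,2), (1,4), (2,1), (2,2), (2,3), (2,5), (6,4)

Row 1: (1,2)1 2/4 unhappy · (1,3)1 3/4 ok · (1,4)1 2/4 unhappy · (1,5)1 3/4 ok · (1,6)1 4/5 ok · (1,7)1 3/3 ok
Row 2: (2,1)2 2/4 unhappy · (2,2)1 2/7 unhappy · (2,3)2 2/6 unhappy · (2,5)2 0/5 unhappy · (2,6)1 5/6 ok · (2,7)1 4/4 ok
Row 3: (3,1)2 2/3 ok · (3,2)2 5/6 ok · (3,3)2 4/5 ok · (3,6)1 4/5 ok
Row 4: (4,3)2 5/5 ok · (4,4)2 3/4 ok · (4,5)1 2/3 ok · (4,6)1 2/2 ok
Row 5: (5,2)2 3/3 ok · (5,3)2 4/5 ok
Row 6: (6,3)2 2/3 ok · (6,4)1 1/3 unhappy · (6,5)1 1/1 ok · (6,7)2 0/0 ok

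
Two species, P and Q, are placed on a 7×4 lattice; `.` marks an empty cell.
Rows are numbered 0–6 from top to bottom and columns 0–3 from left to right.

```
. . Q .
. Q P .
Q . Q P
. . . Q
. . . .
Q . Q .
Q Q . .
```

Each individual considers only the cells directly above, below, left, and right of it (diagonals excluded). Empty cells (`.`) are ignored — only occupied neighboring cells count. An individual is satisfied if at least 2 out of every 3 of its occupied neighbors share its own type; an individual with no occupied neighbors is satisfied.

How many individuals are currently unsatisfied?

6

(0,2)Q 0/1 unhappy
(1,1)Q 0/1 unhappy
(1,2)P 0/3 unhappy
(2,0)Q 0/0 ok
(2,2)Q 0/2 unhappy
(2,3)P 0/2 unhappy
(3,3)Q 0/1 unhappy
(5,0)Q 1/1 ok
(5,2)Q 0/0 ok
(6,0)Q 2/2 ok
(6,1)Q 1/1 ok
Unsatisfied: (0,2), (1,1), (1,2), (2,2), (2,3), (3,3) — 6 in total.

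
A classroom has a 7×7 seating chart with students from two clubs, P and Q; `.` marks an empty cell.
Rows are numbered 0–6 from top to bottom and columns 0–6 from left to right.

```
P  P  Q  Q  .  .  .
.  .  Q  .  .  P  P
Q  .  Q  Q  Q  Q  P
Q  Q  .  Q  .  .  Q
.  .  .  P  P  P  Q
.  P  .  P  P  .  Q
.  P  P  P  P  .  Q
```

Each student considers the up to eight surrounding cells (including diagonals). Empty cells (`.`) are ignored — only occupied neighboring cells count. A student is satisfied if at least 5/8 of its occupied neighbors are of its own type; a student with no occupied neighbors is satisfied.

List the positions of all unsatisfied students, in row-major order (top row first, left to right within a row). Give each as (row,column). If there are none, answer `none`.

(0,1), (1,5), (2,5), (2,6), (3,3), (3,6), (4,5)

Row 0: (0,0)P 1/1 ok · (0,1)P 1/3 unhappy · (0,2)Q 2/3 ok · (0,3)Q 2/2 ok
Row 1: (1,2)Q 4/5 ok · (1,5)P 2/4 unhappy · (1,6)P 2/3 ok
Row 2: (2,0)Q 2/2 ok · (2,2)Q 4/4 ok · (2,3)Q 4/4 ok · (2,4)Q 3/4 ok · (2,5)Q 2/5 unhappy · (2,6)P 2/4 unhappy
Row 3: (3,0)Q 2/2 ok · (3,1)Q 3/3 ok · (3,3)Q 3/5 unhappy · (3,6)Q 2/4 unhappy
Row 4: (4,3)P 3/4 ok · (4,4)P 4/5 ok · (4,5)P 2/5 unhappy · (4,6)Q 2/3 ok
Row 5: (5,1)P 2/2 ok · (5,3)P 6/6 ok · (5,4)P 6/6 ok · (5,6)Q 2/3 ok
Row 6: (6,1)P 2/2 ok · (6,2)P 4/4 ok · (6,3)P 4/4 ok · (6,4)P 3/3 ok · (6,6)Q 1/1 ok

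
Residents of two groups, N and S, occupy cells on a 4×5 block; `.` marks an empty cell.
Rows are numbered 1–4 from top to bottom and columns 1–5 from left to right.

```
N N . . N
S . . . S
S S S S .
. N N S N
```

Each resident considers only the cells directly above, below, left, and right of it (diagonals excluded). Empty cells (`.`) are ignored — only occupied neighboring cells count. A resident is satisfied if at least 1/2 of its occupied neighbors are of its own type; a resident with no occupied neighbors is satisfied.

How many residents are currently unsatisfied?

5

Row 1: (1,1)N 1/2 satisfied · (1,2)N 1/1 satisfied · (1,5)N 0/1 not
Row 2: (2,1)S 1/2 satisfied · (2,5)S 0/1 not
Row 3: (3,1)S 2/2 satisfied · (3,2)S 2/3 satisfied · (3,3)S 2/3 satisfied · (3,4)S 2/2 satisfied
Row 4: (4,2)N 1/2 satisfied · (4,3)N 1/3 not · (4,4)S 1/3 not · (4,5)N 0/1 not
Unsatisfied: (1,5), (2,5), (4,3), (4,4), (4,5) — 5 in total.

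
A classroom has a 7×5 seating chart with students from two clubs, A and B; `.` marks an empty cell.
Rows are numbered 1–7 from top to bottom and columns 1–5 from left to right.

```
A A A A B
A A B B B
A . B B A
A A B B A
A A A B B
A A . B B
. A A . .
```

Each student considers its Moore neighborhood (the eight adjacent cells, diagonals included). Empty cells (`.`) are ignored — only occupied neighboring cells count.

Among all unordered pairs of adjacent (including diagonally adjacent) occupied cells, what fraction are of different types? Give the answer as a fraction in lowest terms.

25/81

Scan each occupied cell's neighbors to the right and below (and the two forward diagonals) so each pair is counted once.
Row 1: A(1,1)–A(1,2)= A(1,1)–A(2,1)= A(1,1)–A(2,2)= A(1,2)–A(1,3)= A(1,2)–A(2,2)= A(1,2)–B(2,3)≠ A(1,2)–A(2,1)= A(1,3)–A(1,4)= A(1,3)–B(2,3)≠ A(1,3)–B(2,4)≠ A(1,3)–A(2,2)= A(1,4)–B(1,5)≠ A(1,4)–B(2,4)≠ A(1,4)–B(2,5)≠ A(1,4)–B(2,3)≠ B(1,5)–B(2,5)= B(1,5)–B(2,4)=  → 7/17 unlike.
Row 2: A(2,1)–A(2,2)= A(2,1)–A(3,1)= A(2,2)–B(2,3)≠ A(2,2)–B(3,3)≠ A(2,2)–A(3,1)= B(2,3)–B(2,4)= B(2,3)–B(3,3)= B(2,3)–B(3,4)= B(2,4)–B(2,5)= B(2,4)–B(3,4)= B(2,4)–A(3,5)≠ B(2,4)–B(3,3)= B(2,5)–A(3,5)≠ B(2,5)–B(3,4)=  → 4/14 unlike.
Row 3: A(3,1)–A(4,1)= A(3,1)–A(4,2)= B(3,3)–B(3,4)= B(3,3)–B(4,3)= B(3,3)–B(4,4)= B(3,3)–A(4,2)≠ B(3,4)–A(3,5)≠ B(3,4)–B(4,4)= B(3,4)–A(4,5)≠ B(3,4)–B(4,3)= A(3,5)–A(4,5)= A(3,5)–B(4,4)≠  → 4/12 unlike.
Row 4: A(4,1)–A(4,2)= A(4,1)–A(5,1)= A(4,1)–A(5,2)= A(4,2)–B(4,3)≠ A(4,2)–A(5,2)= A(4,2)–A(5,3)= A(4,2)–A(5,1)= B(4,3)–B(4,4)= B(4,3)–A(5,3)≠ B(4,3)–B(5,4)= B(4,3)–A(5,2)≠ B(4,4)–A(4,5)≠ B(4,4)–B(5,4)= B(4,4)–B(5,5)= B(4,4)–A(5,3)≠ A(4,5)–B(5,5)≠ A(4,5)–B(5,4)≠  → 7/17 unlike.
Row 5: A(5,1)–A(5,2)= A(5,1)–A(6,1)= A(5,1)–A(6,2)= A(5,2)–A(5,3)= A(5,2)–A(6,2)= A(5,2)–A(6,1)= A(5,3)–B(5,4)≠ A(5,3)–B(6,4)≠ A(5,3)–A(6,2)= B(5,4)–B(5,5)= B(5,4)–B(6,4)= B(5,4)–B(6,5)= B(5,5)–B(6,5)= B(5,5)–B(6,4)=  → 2/14 unlike.
Row 6: A(6,1)–A(6,2)= A(6,1)–A(7,2)= A(6,2)–A(7,2)= A(6,2)–A(7,3)= B(6,4)–B(6,5)= B(6,4)–A(7,3)≠  → 1/6 unlike.
Row 7: A(7,2)–A(7,3)=  → 0/1 unlike.
Total adjacent occupied pairs: 81; unlike-type pairs: 25.
25/81 is already in lowest terms.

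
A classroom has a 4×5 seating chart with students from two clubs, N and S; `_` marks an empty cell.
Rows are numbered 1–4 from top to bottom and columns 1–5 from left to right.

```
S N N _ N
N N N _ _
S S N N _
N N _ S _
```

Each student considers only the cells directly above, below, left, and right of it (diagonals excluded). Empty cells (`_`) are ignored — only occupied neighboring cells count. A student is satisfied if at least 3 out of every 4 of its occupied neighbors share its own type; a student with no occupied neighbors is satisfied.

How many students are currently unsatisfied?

(1,1)S 0/2 unhappy
(1,2)N 2/3 unhappy
(1,3)N 2/2 ok
(1,5)N 0/0 ok
(2,1)N 1/3 unhappy
(2,2)N 3/4 ok
(2,3)N 3/3 ok
(3,1)S 1/3 unhappy
(3,2)S 1/4 unhappy
(3,3)N 2/3 unhappy
(3,4)N 1/2 unhappy
(4,1)N 1/2 unhappy
(4,2)N 1/2 unhappy
(4,4)S 0/1 unhappy
Unsatisfied: (1,1), (1,2), (2,1), (3,1), (3,2), (3,3), (3,4), (4,1), (4,2), (4,4) — 10 in total.

10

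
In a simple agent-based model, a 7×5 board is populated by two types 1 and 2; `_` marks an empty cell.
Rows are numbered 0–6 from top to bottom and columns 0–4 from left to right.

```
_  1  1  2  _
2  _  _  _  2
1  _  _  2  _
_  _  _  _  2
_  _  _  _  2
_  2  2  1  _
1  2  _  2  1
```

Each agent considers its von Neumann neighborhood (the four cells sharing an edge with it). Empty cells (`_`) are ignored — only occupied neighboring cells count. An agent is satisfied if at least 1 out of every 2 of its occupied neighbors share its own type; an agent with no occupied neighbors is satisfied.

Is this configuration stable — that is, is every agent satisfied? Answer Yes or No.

(0,1)1 1/1 satisfied
(0,2)1 1/2 satisfied
(0,3)2 0/1 not
(1,0)2 0/1 not
(1,4)2 0/0 satisfied
(2,0)1 0/1 not
(2,3)2 0/0 satisfied
(3,4)2 1/1 satisfied
(4,4)2 1/1 satisfied
(5,1)2 2/2 satisfied
(5,2)2 1/2 satisfied
(5,3)1 0/2 not
(6,0)1 0/1 not
(6,1)2 1/2 satisfied
(6,3)2 0/2 not
(6,4)1 0/1 not
For instance (0,3) has only 0/1 same-type neighbors, below 1/2.

No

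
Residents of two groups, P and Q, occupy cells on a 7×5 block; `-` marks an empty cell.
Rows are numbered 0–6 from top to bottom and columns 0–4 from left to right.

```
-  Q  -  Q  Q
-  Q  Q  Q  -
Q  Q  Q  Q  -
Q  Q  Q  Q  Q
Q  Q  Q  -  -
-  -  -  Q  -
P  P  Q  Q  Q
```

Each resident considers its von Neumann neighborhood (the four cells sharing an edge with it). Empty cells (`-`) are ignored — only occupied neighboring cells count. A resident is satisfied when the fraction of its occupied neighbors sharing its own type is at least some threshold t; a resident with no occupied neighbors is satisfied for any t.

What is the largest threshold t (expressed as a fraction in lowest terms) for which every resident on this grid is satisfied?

1/2

(0,1)Q 1/1
(0,3)Q 2/2
(0,4)Q 1/1
(1,1)Q 3/3
(1,2)Q 3/3
(1,3)Q 3/3
(2,0)Q 2/2
(2,1)Q 4/4
(2,2)Q 4/4
(2,3)Q 3/3
(3,0)Q 3/3
(3,1)Q 4/4
(3,2)Q 4/4
(3,3)Q 3/3
(3,4)Q 1/1
(4,0)Q 2/2
(4,1)Q 3/3
(4,2)Q 2/2
(5,3)Q 1/1
(6,0)P 1/1
(6,1)P 1/2
(6,2)Q 1/2
(6,3)Q 3/3
(6,4)Q 1/1
The smallest same-type fraction is 1/2 at (6,1), which reduces to 1/2. Any threshold above that leaves this resident unsatisfied.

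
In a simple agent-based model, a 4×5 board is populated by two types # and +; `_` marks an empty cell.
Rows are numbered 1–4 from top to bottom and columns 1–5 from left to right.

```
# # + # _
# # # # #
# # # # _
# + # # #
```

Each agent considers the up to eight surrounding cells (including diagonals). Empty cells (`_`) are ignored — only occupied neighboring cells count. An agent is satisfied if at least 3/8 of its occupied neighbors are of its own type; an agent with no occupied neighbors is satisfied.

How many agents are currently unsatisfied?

Row 1: (1,1)# 3/3 satisfied · (1,2)# 4/5 satisfied · (1,3)+ 0/5 not · (1,4)# 3/4 satisfied
Row 2: (2,1)# 5/5 satisfied · (2,2)# 7/8 satisfied · (2,3)# 7/8 satisfied · (2,4)# 5/6 satisfied · (2,5)# 3/3 satisfied
Row 3: (3,1)# 4/5 satisfied · (3,2)# 7/8 satisfied · (3,3)# 7/8 satisfied · (3,4)# 7/7 satisfied
Row 4: (4,1)# 2/3 satisfied · (4,2)+ 0/5 not · (4,3)# 4/5 satisfied · (4,4)# 4/4 satisfied · (4,5)# 2/2 satisfied
Unsatisfied: (1,3), (4,2) — 2 in total.

2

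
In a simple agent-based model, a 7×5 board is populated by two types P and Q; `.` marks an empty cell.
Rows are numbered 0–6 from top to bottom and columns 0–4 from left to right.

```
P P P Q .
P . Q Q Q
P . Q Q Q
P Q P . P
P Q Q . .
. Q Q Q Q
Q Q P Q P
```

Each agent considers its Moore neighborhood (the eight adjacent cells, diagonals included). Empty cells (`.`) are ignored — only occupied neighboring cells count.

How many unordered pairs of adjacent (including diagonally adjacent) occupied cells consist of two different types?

25

Scan each occupied cell's neighbors to the right and below (and the two forward diagonals) so each pair is counted once.
Row 0: P(0,0)–P(0,1)= P(0,0)–P(1,0)= P(0,1)–P(0,2)= P(0,1)–Q(1,2)≠ P(0,1)–P(1,0)= P(0,2)–Q(0,3)≠ P(0,2)–Q(1,2)≠ P(0,2)–Q(1,3)≠ Q(0,3)–Q(1,3)= Q(0,3)–Q(1,4)= Q(0,3)–Q(1,2)=  → 4/11 unlike.
Row 1: P(1,0)–P(2,0)= Q(1,2)–Q(1,3)= Q(1,2)–Q(2,2)= Q(1,2)–Q(2,3)= Q(1,3)–Q(1,4)= Q(1,3)–Q(2,3)= Q(1,3)–Q(2,4)= Q(1,3)–Q(2,2)= Q(1,4)–Q(2,4)= Q(1,4)–Q(2,3)=  → 0/10 unlike.
Row 2: P(2,0)–P(3,0)= P(2,0)–Q(3,1)≠ Q(2,2)–Q(2,3)= Q(2,2)–P(3,2)≠ Q(2,2)–Q(3,1)= Q(2,3)–Q(2,4)= Q(2,3)–P(3,4)≠ Q(2,3)–P(3,2)≠ Q(2,4)–P(3,4)≠  → 5/9 unlike.
Row 3: P(3,0)–Q(3,1)≠ P(3,0)–P(4,0)= P(3,0)–Q(4,1)≠ Q(3,1)–P(3,2)≠ Q(3,1)–Q(4,1)= Q(3,1)–Q(4,2)= Q(3,1)–P(4,0)≠ P(3,2)–Q(4,2)≠ P(3,2)–Q(4,1)≠  → 6/9 unlike.
Row 4: P(4,0)–Q(4,1)≠ P(4,0)–Q(5,1)≠ Q(4,1)–Q(4,2)= Q(4,1)–Q(5,1)= Q(4,1)–Q(5,2)= Q(4,2)–Q(5,2)= Q(4,2)–Q(5,3)= Q(4,2)–Q(5,1)=  → 2/8 unlike.
Row 5: Q(5,1)–Q(5,2)= Q(5,1)–Q(6,1)= Q(5,1)–P(6,2)≠ Q(5,1)–Q(6,0)= Q(5,2)–Q(5,3)= Q(5,2)–P(6,2)≠ Q(5,2)–Q(6,3)= Q(5,2)–Q(6,1)= Q(5,3)–Q(5,4)= Q(5,3)–Q(6,3)= Q(5,3)–P(6,4)≠ Q(5,3)–P(6,2)≠ Q(5,4)–P(6,4)≠ Q(5,4)–Q(6,3)=  → 5/14 unlike.
Row 6: Q(6,0)–Q(6,1)= Q(6,1)–P(6,2)≠ P(6,2)–Q(6,3)≠ Q(6,3)–P(6,4)≠  → 3/4 unlike.
Total adjacent occupied pairs: 65; unlike-type pairs: 25.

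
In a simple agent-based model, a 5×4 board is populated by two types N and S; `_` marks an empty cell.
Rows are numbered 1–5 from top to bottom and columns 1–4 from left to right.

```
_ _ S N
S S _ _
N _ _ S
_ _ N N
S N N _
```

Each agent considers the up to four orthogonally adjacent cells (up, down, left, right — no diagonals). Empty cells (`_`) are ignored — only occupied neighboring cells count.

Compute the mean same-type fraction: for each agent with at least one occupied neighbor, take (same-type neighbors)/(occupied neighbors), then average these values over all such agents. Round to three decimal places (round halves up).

0.409

Row 1: (1,3)S 0/1 · (1,4)N 0/1
Row 2: (2,1)S 1/2 · (2,2)S 1/1
Row 3: (3,1)N 0/1 · (3,4)S 0/1
Row 4: (4,3)N 2/2 · (4,4)N 1/2
Row 5: (5,1)S 0/1 · (5,2)N 1/2 · (5,3)N 2/2
Sum over 11 agents: 0/1 + 0/1 + 1/2 + 1/1 + 0/1 + 0/1 + 2/2 + 1/2 + 0/1 + 1/2 + 2/2 = 9/2; mean = 9/2 ÷ 11 = 9/22 = 0.409090… → 0.409.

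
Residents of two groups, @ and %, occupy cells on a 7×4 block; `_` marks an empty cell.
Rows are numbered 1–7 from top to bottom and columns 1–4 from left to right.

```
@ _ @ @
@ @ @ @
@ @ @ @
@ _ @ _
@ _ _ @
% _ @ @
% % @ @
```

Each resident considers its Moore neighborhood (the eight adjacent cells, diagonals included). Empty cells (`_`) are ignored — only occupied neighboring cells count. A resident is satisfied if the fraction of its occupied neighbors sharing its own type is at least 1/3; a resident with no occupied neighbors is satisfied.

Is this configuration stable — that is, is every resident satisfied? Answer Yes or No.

Row 1: (1,1)@ 2/2 satisfied · (1,3)@ 4/4 satisfied · (1,4)@ 3/3 satisfied
Row 2: (2,1)@ 4/4 satisfied · (2,2)@ 7/7 satisfied · (2,3)@ 7/7 satisfied · (2,4)@ 5/5 satisfied
Row 3: (3,1)@ 4/4 satisfied · (3,2)@ 7/7 satisfied · (3,3)@ 6/6 satisfied · (3,4)@ 4/4 satisfied
Row 4: (4,1)@ 3/3 satisfied · (4,3)@ 4/4 satisfied
Row 5: (5,1)@ 1/2 satisfied · (5,4)@ 3/3 satisfied
Row 6: (6,1)% 2/3 satisfied · (6,3)@ 4/5 satisfied · (6,4)@ 4/4 satisfied
Row 7: (7,1)% 2/2 satisfied · (7,2)% 2/4 satisfied · (7,3)@ 3/4 satisfied · (7,4)@ 3/3 satisfied
All meet the threshold, so the configuration is stable.

Yes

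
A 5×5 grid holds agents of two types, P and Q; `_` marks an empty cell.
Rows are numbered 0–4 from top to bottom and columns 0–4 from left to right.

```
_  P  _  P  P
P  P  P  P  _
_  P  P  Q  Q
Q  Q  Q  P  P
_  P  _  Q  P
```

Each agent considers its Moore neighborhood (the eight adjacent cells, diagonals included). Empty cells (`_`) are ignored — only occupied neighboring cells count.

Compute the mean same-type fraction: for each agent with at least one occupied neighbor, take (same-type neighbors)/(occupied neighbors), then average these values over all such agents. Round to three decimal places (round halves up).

0.588

(0,1)P 3/3
(0,3)P 3/3
(0,4)P 2/2
(1,0)P 3/3
(1,1)P 5/5
(1,2)P 6/7
(1,3)P 4/6
(2,1)P 4/7
(2,2)P 5/8
(2,3)Q 2/7
(2,4)Q 1/4
(3,0)Q 1/3
(3,1)Q 2/5
(3,2)Q 3/7
(3,3)P 3/7
(3,4)P 2/5
(4,1)P 0/3
(4,3)Q 1/4
(4,4)P 2/3
Sum over 19 agents: 3/3 + 3/3 + 2/2 + 3/3 + 5/5 + 6/7 + 4/6 + 4/7 + 5/8 + 2/7 + 1/4 + 1/3 + 2/5 + 3/7 + 3/7 + 2/5 + 0/3 + 1/4 + 2/3 = 9377/840; mean = 9377/840 ÷ 19 = 9377/15960 = 0.587531… → 0.588.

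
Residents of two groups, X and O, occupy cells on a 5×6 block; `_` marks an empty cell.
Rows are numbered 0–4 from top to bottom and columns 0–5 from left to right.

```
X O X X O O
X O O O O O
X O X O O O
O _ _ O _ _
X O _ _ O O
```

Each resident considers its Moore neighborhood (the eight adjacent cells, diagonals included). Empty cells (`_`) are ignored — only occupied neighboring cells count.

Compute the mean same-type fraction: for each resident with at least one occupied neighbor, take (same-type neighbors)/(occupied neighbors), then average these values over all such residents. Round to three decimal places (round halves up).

(0,0)X 1/3
(0,1)O 2/5
(0,2)X 1/5
(0,3)X 1/5
(0,4)O 4/5
(0,5)O 3/3
(1,0)X 2/5
(1,1)O 3/8
(1,2)O 5/8
(1,3)O 5/8
(1,4)O 7/8
(1,5)O 5/5
(2,0)X 1/4
(2,1)O 3/6
(2,2)X 0/6
(2,3)O 5/6
(2,4)O 6/6
(2,5)O 3/3
(3,0)O 2/4
(3,3)O 3/4
(4,0)X 0/2
(4,1)O 1/2
(4,4)O 2/2
(4,5)O 1/1
Sum over 24 residents: 1/3 + 2/5 + 1/5 + 1/5 + 4/5 + 3/3 + 2/5 + 3/8 + 5/8 + 5/8 + 7/8 + 5/5 + 1/4 + 3/6 + 0/6 + 5/6 + 6/6 + 3/3 + 2/4 + 3/4 + 0/2 + 1/2 + 2/2 + 1/1 = 85/6; mean = 85/6 ÷ 24 = 85/144 = 0.590277… → 0.590.

0.590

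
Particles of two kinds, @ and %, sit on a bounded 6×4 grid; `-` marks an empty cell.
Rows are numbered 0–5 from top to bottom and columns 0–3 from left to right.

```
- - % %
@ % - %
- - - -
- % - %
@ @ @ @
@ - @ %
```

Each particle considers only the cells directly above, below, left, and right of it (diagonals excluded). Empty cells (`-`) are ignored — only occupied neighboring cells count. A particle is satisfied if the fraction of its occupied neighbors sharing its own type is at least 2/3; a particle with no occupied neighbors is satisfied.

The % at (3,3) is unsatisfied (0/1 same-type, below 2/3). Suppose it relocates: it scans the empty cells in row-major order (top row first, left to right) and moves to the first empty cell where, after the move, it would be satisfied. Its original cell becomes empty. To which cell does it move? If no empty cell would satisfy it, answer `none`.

(0,1)

Vacating (3,3). Empty cells in order:
  (0,0): 0/1 same-type → still unsatisfied.
  (0,1): 2/2 same-type → satisfied — stop here.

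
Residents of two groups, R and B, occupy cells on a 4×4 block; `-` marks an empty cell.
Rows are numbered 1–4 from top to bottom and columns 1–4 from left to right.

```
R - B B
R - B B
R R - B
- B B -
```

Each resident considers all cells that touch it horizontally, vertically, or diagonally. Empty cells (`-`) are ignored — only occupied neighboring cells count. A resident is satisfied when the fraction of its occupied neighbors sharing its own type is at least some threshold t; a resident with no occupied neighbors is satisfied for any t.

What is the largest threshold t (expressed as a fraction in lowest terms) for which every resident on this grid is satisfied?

Row 1: (1,1)R 1/1 · (1,3)B 3/3 · (1,4)B 3/3
Row 2: (2,1)R 3/3 · (2,3)B 4/5 · (2,4)B 4/4
Row 3: (3,1)R 2/3 · (3,2)R 2/5 · (3,4)B 3/3
Row 4: (4,2)B 1/3 · (4,3)B 2/3
The smallest same-type fraction is 1/3 at (4,2), which reduces to 1/3. Any threshold above that leaves this resident unsatisfied.

1/3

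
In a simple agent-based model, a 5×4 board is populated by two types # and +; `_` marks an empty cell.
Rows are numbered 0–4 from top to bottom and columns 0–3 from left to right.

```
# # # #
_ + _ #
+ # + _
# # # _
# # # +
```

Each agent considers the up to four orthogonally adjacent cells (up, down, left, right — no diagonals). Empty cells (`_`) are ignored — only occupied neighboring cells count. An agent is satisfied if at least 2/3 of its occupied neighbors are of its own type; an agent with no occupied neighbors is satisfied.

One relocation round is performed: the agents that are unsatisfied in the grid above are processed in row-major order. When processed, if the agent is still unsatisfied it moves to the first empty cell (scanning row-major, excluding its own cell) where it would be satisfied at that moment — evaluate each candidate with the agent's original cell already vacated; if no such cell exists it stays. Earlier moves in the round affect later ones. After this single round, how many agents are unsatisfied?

5

Initially unsatisfied (in order): (1,1), (2,0), (2,1), (2,2), (4,3).
  (1,1): no empty cell satisfies it; stays.
  (2,0): no empty cell satisfies it; stays.
  (2,1): no empty cell satisfies it; stays.
  (2,2) → (1,0).
  (4,3): no empty cell satisfies it; stays.
Resulting grid:
# # # #
+ + _ #
+ # _ _
# # # _
# # # +
Unsatisfied now: (0,0), (1,1), (2,0), (2,1), (4,3).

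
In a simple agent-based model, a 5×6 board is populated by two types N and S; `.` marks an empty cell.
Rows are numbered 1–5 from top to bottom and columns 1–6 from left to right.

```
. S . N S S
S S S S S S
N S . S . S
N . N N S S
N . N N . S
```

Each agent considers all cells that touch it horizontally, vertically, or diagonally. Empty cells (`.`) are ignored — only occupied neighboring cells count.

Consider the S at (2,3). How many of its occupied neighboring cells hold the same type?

Occupied neighbors of (2,3): (1,2)=S, (1,4)=N, (2,2)=S, (2,4)=S, (3,2)=S, (3,4)=S.
Same type (S): 5 of 6.

5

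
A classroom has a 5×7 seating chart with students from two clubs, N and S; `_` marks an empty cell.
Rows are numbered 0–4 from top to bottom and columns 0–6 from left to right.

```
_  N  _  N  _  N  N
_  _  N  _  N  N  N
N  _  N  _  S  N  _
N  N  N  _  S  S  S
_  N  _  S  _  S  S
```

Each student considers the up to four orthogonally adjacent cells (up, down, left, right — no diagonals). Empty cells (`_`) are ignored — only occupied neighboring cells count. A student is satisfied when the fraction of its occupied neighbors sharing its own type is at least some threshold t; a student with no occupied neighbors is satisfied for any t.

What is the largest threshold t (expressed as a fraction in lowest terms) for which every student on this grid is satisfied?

1/3

Row 0: (0,1)N — no occupied neighbors · (0,3)N — no occupied neighbors · (0,5)N 2/2 · (0,6)N 2/2
Row 1: (1,2)N 1/1 · (1,4)N 1/2 · (1,5)N 4/4 · (1,6)N 2/2
Row 2: (2,0)N 1/1 · (2,2)N 2/2 · (2,4)S 1/3 · (2,5)N 1/3
Row 3: (3,0)N 2/2 · (3,1)N 3/3 · (3,2)N 2/2 · (3,4)S 2/2 · (3,5)S 3/4 · (3,6)S 2/2
Row 4: (4,1)N 1/1 · (4,3)S — no occupied neighbors · (4,5)S 2/2 · (4,6)S 2/2
The smallest same-type fraction is 1/3 at (2,4), which reduces to 1/3. Any threshold above that leaves this student unsatisfied.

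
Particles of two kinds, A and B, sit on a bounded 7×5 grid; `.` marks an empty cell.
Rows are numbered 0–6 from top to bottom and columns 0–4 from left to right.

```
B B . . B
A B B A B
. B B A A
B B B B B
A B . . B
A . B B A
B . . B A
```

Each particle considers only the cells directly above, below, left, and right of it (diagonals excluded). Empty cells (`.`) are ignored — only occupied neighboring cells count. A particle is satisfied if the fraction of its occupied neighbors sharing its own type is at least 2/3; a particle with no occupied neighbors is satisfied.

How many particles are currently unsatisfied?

15

(0,0)B 1/2 ✗
(0,1)B 2/2 ✓
(0,4)B 1/1 ✓
(1,0)A 0/2 ✗
(1,1)B 3/4 ✓
(1,2)B 2/3 ✓
(1,3)A 1/3 ✗
(1,4)B 1/3 ✗
(2,1)B 3/3 ✓
(2,2)B 3/4 ✓
(2,3)A 2/4 ✗
(2,4)A 1/3 ✗
(3,0)B 1/2 ✗
(3,1)B 4/4 ✓
(3,2)B 3/3 ✓
(3,3)B 2/3 ✓
(3,4)B 2/3 ✓
(4,0)A 1/3 ✗
(4,1)B 1/2 ✗
(4,4)B 1/2 ✗
(5,0)A 1/2 ✗
(5,2)B 1/1 ✓
(5,3)B 2/3 ✓
(5,4)A 1/3 ✗
(6,0)B 0/1 ✗
(6,3)B 1/2 ✗
(6,4)A 1/2 ✗
Unsatisfied: (0,0), (1,0), (1,3), (1,4), (2,3), (2,4), (3,0), (4,0), (4,1), (4,4), (5,0), (5,4), (6,0), (6,3), (6,4) — 15 in total.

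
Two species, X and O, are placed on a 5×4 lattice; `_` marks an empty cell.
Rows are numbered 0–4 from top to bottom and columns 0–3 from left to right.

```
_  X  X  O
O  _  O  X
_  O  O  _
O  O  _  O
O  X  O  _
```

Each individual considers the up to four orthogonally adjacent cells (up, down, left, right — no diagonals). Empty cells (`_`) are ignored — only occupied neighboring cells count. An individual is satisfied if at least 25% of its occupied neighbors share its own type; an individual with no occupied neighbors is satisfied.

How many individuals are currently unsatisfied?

4

(0,1)X 1/1 ok
(0,2)X 1/3 ok
(0,3)O 0/2 unhappy
(1,0)O 0/0 ok
(1,2)O 1/3 ok
(1,3)X 0/2 unhappy
(2,1)O 2/2 ok
(2,2)O 2/2 ok
(3,0)O 2/2 ok
(3,1)O 2/3 ok
(3,3)O 0/0 ok
(4,0)O 1/2 ok
(4,1)X 0/3 unhappy
(4,2)O 0/1 unhappy
Unsatisfied: (0,3), (1,3), (4,1), (4,2) — 4 in total.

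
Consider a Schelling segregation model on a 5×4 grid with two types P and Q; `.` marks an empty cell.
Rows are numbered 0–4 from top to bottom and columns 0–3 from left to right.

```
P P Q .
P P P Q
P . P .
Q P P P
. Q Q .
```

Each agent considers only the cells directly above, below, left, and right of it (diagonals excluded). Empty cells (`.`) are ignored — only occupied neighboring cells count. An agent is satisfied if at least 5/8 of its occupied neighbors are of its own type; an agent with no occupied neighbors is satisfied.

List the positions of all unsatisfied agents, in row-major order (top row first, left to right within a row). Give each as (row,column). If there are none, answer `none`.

(0,2), (1,2), (1,3), (2,0), (3,0), (3,1), (4,1), (4,2)

(0,0)P 2/2 ok
(0,1)P 2/3 ok
(0,2)Q 0/2 unhappy
(1,0)P 3/3 ok
(1,1)P 3/3 ok
(1,2)P 2/4 unhappy
(1,3)Q 0/1 unhappy
(2,0)P 1/2 unhappy
(2,2)P 2/2 ok
(3,0)Q 0/2 unhappy
(3,1)P 1/3 unhappy
(3,2)P 3/4 ok
(3,3)P 1/1 ok
(4,1)Q 1/2 unhappy
(4,2)Q 1/2 unhappy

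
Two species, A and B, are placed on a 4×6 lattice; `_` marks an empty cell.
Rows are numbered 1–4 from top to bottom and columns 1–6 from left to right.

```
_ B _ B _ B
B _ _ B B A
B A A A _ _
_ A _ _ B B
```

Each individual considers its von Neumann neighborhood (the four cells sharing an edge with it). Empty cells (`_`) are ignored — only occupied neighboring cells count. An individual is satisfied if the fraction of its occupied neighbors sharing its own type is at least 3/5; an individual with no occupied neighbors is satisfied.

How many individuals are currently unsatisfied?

(1,2)B 0/0 ✓
(1,4)B 1/1 ✓
(1,6)B 0/1 ✗
(2,1)B 1/1 ✓
(2,4)B 2/3 ✓
(2,5)B 1/2 ✗
(2,6)A 0/2 ✗
(3,1)B 1/2 ✗
(3,2)A 2/3 ✓
(3,3)A 2/2 ✓
(3,4)A 1/2 ✗
(4,2)A 1/1 ✓
(4,5)B 1/1 ✓
(4,6)B 1/1 ✓
Unsatisfied: (1,6), (2,5), (2,6), (3,1), (3,4) — 5 in total.

5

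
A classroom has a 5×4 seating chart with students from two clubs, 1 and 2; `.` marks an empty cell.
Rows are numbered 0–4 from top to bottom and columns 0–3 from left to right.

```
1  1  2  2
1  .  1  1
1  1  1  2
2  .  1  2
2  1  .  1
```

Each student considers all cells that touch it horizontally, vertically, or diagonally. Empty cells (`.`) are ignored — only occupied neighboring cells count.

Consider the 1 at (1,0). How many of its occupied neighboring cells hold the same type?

4

Occupied neighbors of (1,0): (0,0)=1, (0,1)=1, (2,0)=1, (2,1)=1.
Same type (1): 4 of 4.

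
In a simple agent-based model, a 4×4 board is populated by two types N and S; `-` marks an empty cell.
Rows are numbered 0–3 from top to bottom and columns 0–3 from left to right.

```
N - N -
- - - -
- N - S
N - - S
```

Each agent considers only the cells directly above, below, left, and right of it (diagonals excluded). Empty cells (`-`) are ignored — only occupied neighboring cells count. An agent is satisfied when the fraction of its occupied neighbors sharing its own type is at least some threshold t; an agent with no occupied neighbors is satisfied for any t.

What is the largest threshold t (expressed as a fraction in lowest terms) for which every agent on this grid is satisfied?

Row 0: (0,0)N — no occupied neighbors · (0,2)N — no occupied neighbors
Row 2: (2,1)N — no occupied neighbors · (2,3)S 1/1
Row 3: (3,0)N — no occupied neighbors · (3,3)S 1/1
The smallest same-type fraction is 1/1 at (2,3), which reduces to 1/1. Any threshold above that leaves this agent unsatisfied.

1/1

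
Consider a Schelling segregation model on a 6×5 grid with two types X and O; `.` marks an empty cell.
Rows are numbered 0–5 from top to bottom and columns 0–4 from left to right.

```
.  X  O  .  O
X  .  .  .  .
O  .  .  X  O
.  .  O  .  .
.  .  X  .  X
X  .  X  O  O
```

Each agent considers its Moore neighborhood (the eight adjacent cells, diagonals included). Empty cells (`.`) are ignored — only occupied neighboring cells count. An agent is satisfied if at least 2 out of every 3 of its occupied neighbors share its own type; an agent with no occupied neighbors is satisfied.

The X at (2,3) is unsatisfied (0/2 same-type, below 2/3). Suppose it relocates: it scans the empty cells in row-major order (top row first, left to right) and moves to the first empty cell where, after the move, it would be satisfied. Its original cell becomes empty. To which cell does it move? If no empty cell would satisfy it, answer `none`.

(0,0)

Vacating (2,3). Empty cells in order:
  (0,0): 2/2 same-type → satisfied — stop here.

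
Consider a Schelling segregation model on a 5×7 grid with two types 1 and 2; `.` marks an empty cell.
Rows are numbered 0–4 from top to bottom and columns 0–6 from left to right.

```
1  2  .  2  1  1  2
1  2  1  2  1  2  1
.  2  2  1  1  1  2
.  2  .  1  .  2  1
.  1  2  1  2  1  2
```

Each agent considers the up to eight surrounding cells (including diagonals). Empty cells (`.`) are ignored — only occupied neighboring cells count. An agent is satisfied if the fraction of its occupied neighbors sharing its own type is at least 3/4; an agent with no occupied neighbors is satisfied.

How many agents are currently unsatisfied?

28

(0,0)1 1/3 unhappy
(0,1)2 1/4 unhappy
(0,3)2 1/4 unhappy
(0,4)1 2/5 unhappy
(0,5)1 3/5 unhappy
(0,6)2 1/3 unhappy
(1,0)1 1/4 unhappy
(1,1)2 3/6 unhappy
(1,2)1 1/7 unhappy
(1,3)2 2/7 unhappy
(1,4)1 5/8 unhappy
(1,5)2 2/8 unhappy
(1,6)1 2/5 unhappy
(2,1)2 3/5 unhappy
(2,2)2 4/7 unhappy
(2,3)1 4/6 unhappy
(2,4)1 4/7 unhappy
(2,5)1 4/7 unhappy
(2,6)2 2/5 unhappy
(3,1)2 3/4 ok
(3,3)1 3/6 unhappy
(3,5)2 3/7 unhappy
(3,6)1 2/5 unhappy
(4,1)1 0/2 unhappy
(4,2)2 1/4 unhappy
(4,3)1 1/3 unhappy
(4,4)2 1/4 unhappy
(4,5)1 1/4 unhappy
(4,6)2 1/3 unhappy
Unsatisfied: (0,0), (0,1), (0,3), (0,4), (0,5), (0,6), (1,0), (1,1), (1,2), (1,3), (1,4), (1,5), (1,6), (2,1), (2,2), (2,3), (2,4), (2,5), (2,6), (3,3), (3,5), (3,6), (4,1), (4,2), (4,3), (4,4), (4,5), (4,6) — 28 in total.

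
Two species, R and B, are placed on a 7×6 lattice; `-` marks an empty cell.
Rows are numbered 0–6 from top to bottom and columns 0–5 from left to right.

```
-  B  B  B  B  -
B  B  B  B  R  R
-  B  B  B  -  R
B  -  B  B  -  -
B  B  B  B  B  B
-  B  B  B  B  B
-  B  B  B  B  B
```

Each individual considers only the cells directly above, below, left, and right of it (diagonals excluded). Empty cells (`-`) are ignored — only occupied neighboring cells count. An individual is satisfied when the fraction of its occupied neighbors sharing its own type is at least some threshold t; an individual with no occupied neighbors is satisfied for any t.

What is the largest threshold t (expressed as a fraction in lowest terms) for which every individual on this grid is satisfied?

1/3

(0,1)B 2/2
(0,2)B 3/3
(0,3)B 3/3
(0,4)B 1/2
(1,0)B 1/1
(1,1)B 4/4
(1,2)B 4/4
(1,3)B 3/4
(1,4)R 1/3
(1,5)R 2/2
(2,1)B 2/2
(2,2)B 4/4
(2,3)B 3/3
(2,5)R 1/1
(3,0)B 1/1
(3,2)B 3/3
(3,3)B 3/3
(4,0)B 2/2
(4,1)B 3/3
(4,2)B 4/4
(4,3)B 4/4
(4,4)B 3/3
(4,5)B 2/2
(5,1)B 3/3
(5,2)B 4/4
(5,3)B 4/4
(5,4)B 4/4
(5,5)B 3/3
(6,1)B 2/2
(6,2)B 3/3
(6,3)B 3/3
(6,4)B 3/3
(6,5)B 2/2
The smallest same-type fraction is 1/3 at (1,4), which reduces to 1/3. Any threshold above that leaves this individual unsatisfied.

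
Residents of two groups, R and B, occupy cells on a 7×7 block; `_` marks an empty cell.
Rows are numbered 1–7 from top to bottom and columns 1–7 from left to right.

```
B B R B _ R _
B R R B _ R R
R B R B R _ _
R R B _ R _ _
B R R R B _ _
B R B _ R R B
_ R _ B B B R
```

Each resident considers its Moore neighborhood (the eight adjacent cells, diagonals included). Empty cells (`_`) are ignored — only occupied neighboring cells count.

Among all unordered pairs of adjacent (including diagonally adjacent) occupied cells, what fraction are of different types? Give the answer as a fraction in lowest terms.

51/91

Scan each occupied cell's neighbors to the right and below (and the two forward diagonals) so each pair is counted once.
Row 1: B(1,1)–B(1,2)= B(1,1)–B(2,1)= B(1,1)–R(2,2)≠ B(1,2)–R(1,3)≠ B(1,2)–R(2,2)≠ B(1,2)–R(2,3)≠ B(1,2)–B(2,1)= R(1,3)–B(1,4)≠ R(1,3)–R(2,3)= R(1,3)–B(2,4)≠ R(1,3)–R(2,2)= B(1,4)–B(2,4)= B(1,4)–R(2,3)≠ R(1,6)–R(2,6)= R(1,6)–R(2,7)=  → 7/15 unlike.
Row 2: B(2,1)–R(2,2)≠ B(2,1)–R(3,1)≠ B(2,1)–B(3,2)= R(2,2)–R(2,3)= R(2,2)–B(3,2)≠ R(2,2)–R(3,3)= R(2,2)–R(3,1)= R(2,3)–B(2,4)≠ R(2,3)–R(3,3)= R(2,3)–B(3,4)≠ R(2,3)–B(3,2)≠ B(2,4)–B(3,4)= B(2,4)–R(3,5)≠ B(2,4)–R(3,3)≠ R(2,6)–R(2,7)= R(2,6)–R(3,5)=  → 8/16 unlike.
Row 3: R(3,1)–B(3,2)≠ R(3,1)–R(4,1)= R(3,1)–R(4,2)= B(3,2)–R(3,3)≠ B(3,2)–R(4,2)≠ B(3,2)–B(4,3)= B(3,2)–R(4,1)≠ R(3,3)–B(3,4)≠ R(3,3)–B(4,3)≠ R(3,3)–R(4,2)= B(3,4)–R(3,5)≠ B(3,4)–R(4,5)≠ B(3,4)–B(4,3)= R(3,5)–R(4,5)=  → 8/14 unlike.
Row 4: R(4,1)–R(4,2)= R(4,1)–B(5,1)≠ R(4,1)–R(5,2)= R(4,2)–B(4,3)≠ R(4,2)–R(5,2)= R(4,2)–R(5,3)= R(4,2)–B(5,1)≠ B(4,3)–R(5,3)≠ B(4,3)–R(5,4)≠ B(4,3)–R(5,2)≠ R(4,5)–B(5,5)≠ R(4,5)–R(5,4)=  → 7/12 unlike.
Row 5: B(5,1)–R(5,2)≠ B(5,1)–B(6,1)= B(5,1)–R(6,2)≠ R(5,2)–R(5,3)= R(5,2)–R(6,2)= R(5,2)–B(6,3)≠ R(5,2)–B(6,1)≠ R(5,3)–R(5,4)= R(5,3)–B(6,3)≠ R(5,3)–R(6,2)= R(5,4)–B(5,5)≠ R(5,4)–R(6,5)= R(5,4)–B(6,3)≠ B(5,5)–R(6,5)≠ B(5,5)–R(6,6)≠  → 9/15 unlike.
Row 6: B(6,1)–R(6,2)≠ B(6,1)–R(7,2)≠ R(6,2)–B(6,3)≠ R(6,2)–R(7,2)= B(6,3)–B(7,4)= B(6,3)–R(7,2)≠ R(6,5)–R(6,6)= R(6,5)–B(7,5)≠ R(6,5)–B(7,6)≠ R(6,5)–B(7,4)≠ R(6,6)–B(6,7)≠ R(6,6)–B(7,6)≠ R(6,6)–R(7,7)= R(6,6)–B(7,5)≠ B(6,7)–R(7,7)≠ B(6,7)–B(7,6)=  → 11/16 unlike.
Row 7: B(7,4)–B(7,5)= B(7,5)–B(7,6)= B(7,6)–R(7,7)≠  → 1/3 unlike.
Total adjacent occupied pairs: 91; unlike-type pairs: 51.
51/91 is already in lowest terms.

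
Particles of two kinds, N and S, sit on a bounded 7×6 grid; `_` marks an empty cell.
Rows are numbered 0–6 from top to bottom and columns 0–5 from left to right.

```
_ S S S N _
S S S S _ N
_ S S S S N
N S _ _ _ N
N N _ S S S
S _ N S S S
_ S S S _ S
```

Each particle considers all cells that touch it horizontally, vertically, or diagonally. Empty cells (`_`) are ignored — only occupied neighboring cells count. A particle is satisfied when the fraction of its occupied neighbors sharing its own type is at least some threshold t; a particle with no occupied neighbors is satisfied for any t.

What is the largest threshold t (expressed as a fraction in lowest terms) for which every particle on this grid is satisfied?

1/6

Row 0: (0,1)S 4/4 · (0,2)S 5/5 · (0,3)S 3/4 · (0,4)N 1/3
Row 1: (1,0)S 3/3 · (1,1)S 6/6 · (1,2)S 8/8 · (1,3)S 6/7 · (1,5)N 2/3
Row 2: (2,1)S 5/6 · (2,2)S 6/6 · (2,3)S 4/4 · (2,4)S 2/5 · (2,5)N 2/3
Row 3: (3,0)N 2/4 · (3,1)S 2/5 · (3,5)N 1/4
Row 4: (4,0)N 2/4 · (4,1)N 3/5 · (4,3)S 3/4 · (4,4)S 5/6 · (4,5)S 3/4
Row 5: (5,0)S 1/3 · (5,2)N 1/6 · (5,3)S 5/6 · (5,4)S 7/7 · (5,5)S 4/4
Row 6: (6,1)S 2/3 · (6,2)S 3/4 · (6,3)S 3/4 · (6,5)S 2/2
The smallest same-type fraction is 1/6 at (5,2), which reduces to 1/6. Any threshold above that leaves this particle unsatisfied.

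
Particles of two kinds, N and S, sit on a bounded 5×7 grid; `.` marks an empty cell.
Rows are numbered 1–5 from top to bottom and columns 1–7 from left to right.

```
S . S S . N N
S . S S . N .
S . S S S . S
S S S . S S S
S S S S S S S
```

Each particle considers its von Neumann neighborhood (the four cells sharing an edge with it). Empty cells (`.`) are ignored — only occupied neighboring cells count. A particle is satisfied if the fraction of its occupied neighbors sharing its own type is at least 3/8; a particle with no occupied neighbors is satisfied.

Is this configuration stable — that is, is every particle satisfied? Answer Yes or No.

Yes

(1,1)S 1/1 satisfied
(1,3)S 2/2 satisfied
(1,4)S 2/2 satisfied
(1,6)N 2/2 satisfied
(1,7)N 1/1 satisfied
(2,1)S 2/2 satisfied
(2,3)S 3/3 satisfied
(2,4)S 3/3 satisfied
(2,6)N 1/1 satisfied
(3,1)S 2/2 satisfied
(3,3)S 3/3 satisfied
(3,4)S 3/3 satisfied
(3,5)S 2/2 satisfied
(3,7)S 1/1 satisfied
(4,1)S 3/3 satisfied
(4,2)S 3/3 satisfied
(4,3)S 3/3 satisfied
(4,5)S 3/3 satisfied
(4,6)S 3/3 satisfied
(4,7)S 3/3 satisfied
(5,1)S 2/2 satisfied
(5,2)S 3/3 satisfied
(5,3)S 3/3 satisfied
(5,4)S 2/2 satisfied
(5,5)S 3/3 satisfied
(5,6)S 3/3 satisfied
(5,7)S 2/2 satisfied
All meet the threshold, so the configuration is stable.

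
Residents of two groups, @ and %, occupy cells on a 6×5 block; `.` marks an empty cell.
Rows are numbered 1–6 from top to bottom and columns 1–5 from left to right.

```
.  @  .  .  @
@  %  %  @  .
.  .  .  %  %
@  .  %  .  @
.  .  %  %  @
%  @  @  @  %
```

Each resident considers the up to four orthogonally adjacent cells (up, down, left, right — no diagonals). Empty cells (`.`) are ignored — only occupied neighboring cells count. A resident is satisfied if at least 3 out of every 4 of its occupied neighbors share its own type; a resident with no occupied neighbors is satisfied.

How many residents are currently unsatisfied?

(1,2)@ 0/1 unhappy
(1,5)@ 0/0 ok
(2,1)@ 0/1 unhappy
(2,2)% 1/3 unhappy
(2,3)% 1/2 unhappy
(2,4)@ 0/2 unhappy
(3,4)% 1/2 unhappy
(3,5)% 1/2 unhappy
(4,1)@ 0/0 ok
(4,3)% 1/1 ok
(4,5)@ 1/2 unhappy
(5,3)% 2/3 unhappy
(5,4)% 1/3 unhappy
(5,5)@ 1/3 unhappy
(6,1)% 0/1 unhappy
(6,2)@ 1/2 unhappy
(6,3)@ 2/3 unhappy
(6,4)@ 1/3 unhappy
(6,5)% 0/2 unhappy
Unsatisfied: (1,2), (2,1), (2,2), (2,3), (2,4), (3,4), (3,5), (4,5), (5,3), (5,4), (5,5), (6,1), (6,2), (6,3), (6,4), (6,5) — 16 in total.

16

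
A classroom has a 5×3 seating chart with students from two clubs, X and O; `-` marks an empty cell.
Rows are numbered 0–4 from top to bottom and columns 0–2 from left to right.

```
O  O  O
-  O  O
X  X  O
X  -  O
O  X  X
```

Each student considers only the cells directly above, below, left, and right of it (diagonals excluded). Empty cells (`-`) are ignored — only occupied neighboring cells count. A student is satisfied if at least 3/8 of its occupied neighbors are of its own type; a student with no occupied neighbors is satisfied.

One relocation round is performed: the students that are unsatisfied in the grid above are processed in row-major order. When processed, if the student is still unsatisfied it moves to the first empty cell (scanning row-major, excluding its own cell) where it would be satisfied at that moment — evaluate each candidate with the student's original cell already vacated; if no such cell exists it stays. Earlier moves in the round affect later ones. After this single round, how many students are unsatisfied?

Initially unsatisfied (in order): (2,1), (4,0).
  (2,1) → (3,1).
  (4,0) → (1,0).
Resulting grid:
O O O
O O O
X - O
X X O
- X X
Unsatisfied now: (3,2).

1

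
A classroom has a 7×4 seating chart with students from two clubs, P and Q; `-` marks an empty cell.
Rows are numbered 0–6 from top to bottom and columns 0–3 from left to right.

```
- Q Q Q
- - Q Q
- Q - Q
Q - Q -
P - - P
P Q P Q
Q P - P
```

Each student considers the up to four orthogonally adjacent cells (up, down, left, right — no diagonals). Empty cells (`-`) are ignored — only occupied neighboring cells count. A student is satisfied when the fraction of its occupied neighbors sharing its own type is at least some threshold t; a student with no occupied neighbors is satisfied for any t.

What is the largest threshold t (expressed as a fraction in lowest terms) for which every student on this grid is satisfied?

Row 0: (0,1)Q 1/1 · (0,2)Q 3/3 · (0,3)Q 2/2
Row 1: (1,2)Q 2/2 · (1,3)Q 3/3
Row 2: (2,1)Q — no occupied neighbors · (2,3)Q 1/1
Row 3: (3,0)Q 0/1 · (3,2)Q — no occupied neighbors
Row 4: (4,0)P 1/2 · (4,3)P 0/1
Row 5: (5,0)P 1/3 · (5,1)Q 0/3 · (5,2)P 0/2 · (5,3)Q 0/3
Row 6: (6,0)Q 0/2 · (6,1)P 0/2 · (6,3)P 0/1
The smallest same-type fraction is 0/1 at (3,0), which reduces to 0/1. Any threshold above that leaves this student unsatisfied.

0/1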